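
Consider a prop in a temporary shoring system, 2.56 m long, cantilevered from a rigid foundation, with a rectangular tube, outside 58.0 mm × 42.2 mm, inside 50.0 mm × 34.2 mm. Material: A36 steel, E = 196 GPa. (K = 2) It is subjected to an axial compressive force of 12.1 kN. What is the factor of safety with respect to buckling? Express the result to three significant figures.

Weak-axis I_min = (h_o·b_o³ − h_i·b_i³)/12 with b_o = 42.2, b_i = 34.20 mm (shorter outer/inner sides).
I_min = (58.0×42.2³ − 50.00×34.20³)/12 = 1.966×10^5 mm⁴
I = 1.966×10^5 mm⁴ = 1.966×10^-7 m⁴
Effective length L_e = K·L = 2 × 2.56 = 5.120 m
P_cr = π²EI / L_e² = π² × 196×10⁹ × 1.966×10^-7 / 5.120² = 1.450×10^4 N
Factor of safety n = P_cr / P = 14.505 / 12.1 = 1.20

n ≈ 1.20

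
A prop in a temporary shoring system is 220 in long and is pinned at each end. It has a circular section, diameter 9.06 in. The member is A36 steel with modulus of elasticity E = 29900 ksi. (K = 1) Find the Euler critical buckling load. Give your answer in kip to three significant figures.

P_cr ≈ 2020 kip

I = πd⁴/64 = π×9.06⁴/64 = 330.7 in⁴
Effective length L_e = K·L = 1 × 220 = 220.0 in
P_cr = π²EI / L_e² = π² × 29900×10³ × 330.7 / 220.0² = 2.017×10^6 lb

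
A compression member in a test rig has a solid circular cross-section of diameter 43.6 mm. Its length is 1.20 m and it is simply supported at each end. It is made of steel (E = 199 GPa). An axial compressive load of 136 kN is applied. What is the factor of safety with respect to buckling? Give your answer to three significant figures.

n ≈ 1.78

I = πd⁴/64 = π×43.6⁴/64 = 1.774×10^5 mm⁴
I = 1.774×10^5 mm⁴ = 1.774×10^-7 m⁴
Effective length L_e = K·L = 1 × 1.20 = 1.200 m
P_cr = π²EI / L_e² = π² × 199×10⁹ × 1.774×10^-7 / 1.200² = 2.419×10^5 N
Factor of safety n = P_cr / P = 241.94 / 136 = 1.78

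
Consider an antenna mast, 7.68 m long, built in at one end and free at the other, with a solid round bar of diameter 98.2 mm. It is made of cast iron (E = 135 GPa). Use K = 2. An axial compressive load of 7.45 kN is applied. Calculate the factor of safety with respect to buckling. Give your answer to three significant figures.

n ≈ 3.46

I = πd⁴/64 = π×98.2⁴/64 = 4.565×10^6 mm⁴
I = 4.565×10^6 mm⁴ = 4.565×10^-6 m⁴
Effective length L_e = K·L = 2 × 7.68 = 15.36 m
P_cr = π²EI / L_e² = π² × 135×10⁹ × 4.565×10^-6 / 15.36² = 2.578×10^4 N
Factor of safety n = P_cr / P = 25.779 / 7.45 = 3.46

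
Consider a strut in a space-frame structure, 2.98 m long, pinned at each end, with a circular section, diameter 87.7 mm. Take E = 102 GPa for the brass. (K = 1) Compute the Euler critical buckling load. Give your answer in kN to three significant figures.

I = πd⁴/64 = π×87.7⁴/64 = 2.904×10^6 mm⁴
I = 2.904×10^6 mm⁴ = 2.904×10^-6 m⁴
Effective length L_e = K·L = 1 × 2.98 = 2.980 m
P_cr = π²EI / L_e² = π² × 102×10⁹ × 2.904×10^-6 / 2.980² = 3.292×10^5 N

P_cr ≈ 329 kN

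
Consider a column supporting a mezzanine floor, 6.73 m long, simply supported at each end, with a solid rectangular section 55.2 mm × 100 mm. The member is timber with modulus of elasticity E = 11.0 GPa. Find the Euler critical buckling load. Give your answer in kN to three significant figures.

Buckling occurs about the weak axis: I_min = h·b³/12 with b = 55.2 mm (the shorter side).
I_min = 100×55.2³/12 = 1.402×10^6 mm⁴
I = 1.402×10^6 mm⁴ = 1.402×10^-6 m⁴
Effective length L_e = K·L = 1 × 6.73 = 6.730 m
P_cr = π²EI / L_e² = π² × 11.0×10⁹ × 1.402×10^-6 / 6.730² = 3.360×10^3 N

P_cr ≈ 3.36 kN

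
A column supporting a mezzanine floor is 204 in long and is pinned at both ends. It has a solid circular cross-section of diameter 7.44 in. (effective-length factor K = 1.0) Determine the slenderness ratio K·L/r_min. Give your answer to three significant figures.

For a solid circle r = d/4 = 7.44/4 = 1.860 in
L_e = K·L = 1 × 204 = 204.0 in
λ = L_e / r_min = 204.00 / 1.860 = 110

λ ≈ 110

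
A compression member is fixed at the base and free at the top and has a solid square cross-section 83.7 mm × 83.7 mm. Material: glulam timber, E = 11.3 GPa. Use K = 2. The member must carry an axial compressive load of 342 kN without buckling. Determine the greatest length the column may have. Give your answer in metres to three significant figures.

I = a⁴/12 = 83.7⁴/12 = 4.090×10^6 mm⁴
I = 4.090×10^-6 m⁴
At the buckling limit P_cr = P = 3.420×10^5 N
From P_cr = π²EI/(K·L)²:  L = (1/K)·√(π²EI/P_cr) = (1/2)·√(π²×1.13×10^10×4.090×10^-6/3.420×10^5)
L = 0.577 m

L_max ≈ 0.577 m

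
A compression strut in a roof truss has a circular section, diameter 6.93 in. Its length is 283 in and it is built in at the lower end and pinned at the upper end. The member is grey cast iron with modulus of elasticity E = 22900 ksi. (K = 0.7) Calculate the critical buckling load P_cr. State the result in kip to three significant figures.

P_cr ≈ 652 kip

I = πd⁴/64 = π×6.93⁴/64 = 113.2 in⁴
Effective length L_e = K·L = 0.7 × 283 = 198.1 in
P_cr = π²EI / L_e² = π² × 22900×10³ × 113.2 / 198.1² = 6.520×10^5 lb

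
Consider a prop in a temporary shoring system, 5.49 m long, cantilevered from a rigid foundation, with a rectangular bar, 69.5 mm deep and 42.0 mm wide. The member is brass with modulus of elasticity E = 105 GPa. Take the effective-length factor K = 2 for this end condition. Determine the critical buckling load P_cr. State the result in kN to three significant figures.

P_cr ≈ 3.69 kN

Buckling occurs about the weak axis: I_min = h·b³/12 with b = 42.0 mm (the shorter side).
I_min = 69.5×42.0³/12 = 4.291×10^5 mm⁴
I = 4.291×10^5 mm⁴ = 4.291×10^-7 m⁴
Effective length L_e = K·L = 2 × 5.49 = 10.98 m
P_cr = π²EI / L_e² = π² × 105×10⁹ × 4.291×10^-7 / 10.98² = 3.688×10^3 N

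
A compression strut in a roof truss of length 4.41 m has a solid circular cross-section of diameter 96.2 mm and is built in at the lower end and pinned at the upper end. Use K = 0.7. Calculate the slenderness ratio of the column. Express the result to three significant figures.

For a solid circle r = d/4 = 96.2/4 = 24.05 mm
L_e = K·L = 0.7 × 4.41 m = 3.087 m = 3087.0 mm
λ = L_e / r_min = 3087.0 / 24.05 = 128

λ ≈ 128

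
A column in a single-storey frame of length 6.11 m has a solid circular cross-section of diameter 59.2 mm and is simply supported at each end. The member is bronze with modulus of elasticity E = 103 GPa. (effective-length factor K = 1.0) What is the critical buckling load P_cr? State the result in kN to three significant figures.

P_cr ≈ 16.4 kN

I = πd⁴/64 = π×59.2⁴/64 = 6.029×10^5 mm⁴
I = 6.029×10^5 mm⁴ = 6.029×10^-7 m⁴
Effective length L_e = K·L = 1 × 6.11 = 6.110 m
P_cr = π²EI / L_e² = π² × 103×10⁹ × 6.029×10^-7 / 6.110² = 1.642×10^4 N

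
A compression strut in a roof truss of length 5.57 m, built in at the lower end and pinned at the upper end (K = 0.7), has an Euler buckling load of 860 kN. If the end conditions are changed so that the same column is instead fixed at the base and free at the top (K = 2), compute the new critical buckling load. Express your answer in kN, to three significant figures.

P_cr ∝ 1/K², so P_cr,new = P_cr,old × (K_old/K_new)² = 860 × (0.7/2)²
= 860 × 0.1225 = 105 kN

P_cr ≈ 105 kN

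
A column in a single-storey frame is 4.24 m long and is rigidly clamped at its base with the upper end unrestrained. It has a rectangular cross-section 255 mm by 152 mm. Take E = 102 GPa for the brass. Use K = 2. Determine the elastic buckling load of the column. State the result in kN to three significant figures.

P_cr ≈ 1040 kN

Buckling occurs about the weak axis: I_min = h·b³/12 with b = 152 mm (the shorter side).
I_min = 255×152³/12 = 7.463×10^7 mm⁴
I = 7.463×10^7 mm⁴ = 7.463×10^-5 m⁴
Effective length L_e = K·L = 2 × 4.24 = 8.480 m
P_cr = π²EI / L_e² = π² × 102×10⁹ × 7.463×10^-5 / 8.480² = 1.045×10^6 N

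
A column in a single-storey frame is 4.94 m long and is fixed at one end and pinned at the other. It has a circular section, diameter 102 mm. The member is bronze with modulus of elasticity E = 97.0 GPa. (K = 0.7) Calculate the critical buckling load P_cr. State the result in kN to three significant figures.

I = πd⁴/64 = π×102⁴/64 = 5.313×10^6 mm⁴
I = 5.313×10^6 mm⁴ = 5.313×10^-6 m⁴
Effective length L_e = K·L = 0.7 × 4.94 = 3.458 m
P_cr = π²EI / L_e² = π² × 97.0×10⁹ × 5.313×10^-6 / 3.458² = 4.254×10^5 N

P_cr ≈ 425 kN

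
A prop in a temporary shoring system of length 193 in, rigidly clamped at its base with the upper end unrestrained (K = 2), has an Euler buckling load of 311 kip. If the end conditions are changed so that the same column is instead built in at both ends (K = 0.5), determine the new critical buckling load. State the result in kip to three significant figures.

P_cr ≈ 4980 kip

P_cr ∝ 1/K², so P_cr,new = P_cr,old × (K_old/K_new)² = 311 × (2/0.5)²
= 311 × 16.00 = 4980 kip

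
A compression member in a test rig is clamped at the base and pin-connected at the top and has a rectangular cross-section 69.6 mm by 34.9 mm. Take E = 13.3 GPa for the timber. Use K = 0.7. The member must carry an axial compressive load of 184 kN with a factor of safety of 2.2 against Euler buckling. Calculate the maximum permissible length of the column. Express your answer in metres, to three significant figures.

Buckling occurs about the weak axis: I_min = h·b³/12 with b = 34.9 mm (the shorter side).
I_min = 69.6×34.9³/12 = 2.465×10^5 mm⁴
I = 2.465×10^-7 m⁴
Required critical load P_cr = n·P = 2.2 × 184 = 404.8 kN = 4.048×10^5 N
From P_cr = π²EI/(K·L)²:  L = (1/K)·√(π²EI/P_cr) = (1/0.7)·√(π²×1.33×10^10×2.465×10^-7/4.048×10^5)
L = 0.404 m

L_max ≈ 0.404 m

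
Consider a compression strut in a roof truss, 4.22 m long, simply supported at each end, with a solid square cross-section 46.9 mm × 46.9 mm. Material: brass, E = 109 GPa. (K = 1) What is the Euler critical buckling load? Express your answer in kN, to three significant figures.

I = a⁴/12 = 46.9⁴/12 = 4.032×10^5 mm⁴
I = 4.032×10^5 mm⁴ = 4.032×10^-7 m⁴
Effective length L_e = K·L = 1 × 4.22 = 4.220 m
P_cr = π²EI / L_e² = π² × 109×10⁹ × 4.032×10^-7 / 4.220² = 2.436×10^4 N

P_cr ≈ 24.4 kN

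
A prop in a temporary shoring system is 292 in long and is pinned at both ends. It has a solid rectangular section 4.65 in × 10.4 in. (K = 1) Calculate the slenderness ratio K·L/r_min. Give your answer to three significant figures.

For a rectangle r_min = b/√12 = 4.65/√12 = 1.342 in
L_e = K·L = 1 × 292 = 292.0 in
λ = L_e / r_min = 292.00 / 1.342 = 218

λ ≈ 218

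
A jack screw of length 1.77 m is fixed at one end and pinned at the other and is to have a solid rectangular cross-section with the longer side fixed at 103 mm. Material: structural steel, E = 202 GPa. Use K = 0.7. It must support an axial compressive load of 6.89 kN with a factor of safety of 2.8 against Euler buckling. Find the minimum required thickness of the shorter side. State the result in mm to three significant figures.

Required P_cr = n·P = 2.8 × 6.89 = 19.29 kN
L_e = K·L = 0.7 × 1.77 = 1.239 m
Required I = P_cr·L_e²/(π²E) = 1.929×10^4 × 1.239² / (π² × 2.02×10^11) = 1.485×10^-8 m⁴
I_req = 1.485×10^4 mm⁴
Rectangle, weak axis: I_min = h·b³/12 with h = 103 mm fixed  ⇒  b = (12I/h)^(1/3) = 12.0 mm

b ≈ 12.0 mm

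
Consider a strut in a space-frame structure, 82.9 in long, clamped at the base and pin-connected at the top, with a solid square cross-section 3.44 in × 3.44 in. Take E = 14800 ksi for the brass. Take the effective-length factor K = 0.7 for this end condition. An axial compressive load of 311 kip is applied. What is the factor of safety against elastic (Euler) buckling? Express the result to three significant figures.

I = a⁴/12 = 3.44⁴/12 = 11.67 in⁴
Effective length L_e = K·L = 0.7 × 82.9 = 58.03 in
P_cr = π²EI / L_e² = π² × 14800×10³ × 11.67 / 58.03² = 5.062×10^5 lb
Factor of safety n = P_cr / P = 506.18 / 311 = 1.63

n ≈ 1.63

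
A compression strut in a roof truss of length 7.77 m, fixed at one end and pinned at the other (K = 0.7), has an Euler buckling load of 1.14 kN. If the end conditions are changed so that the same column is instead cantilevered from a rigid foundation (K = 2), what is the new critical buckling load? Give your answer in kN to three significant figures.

P_cr ∝ 1/K², so P_cr,new = P_cr,old × (K_old/K_new)² = 1.14 × (0.7/2)²
= 1.14 × 0.1225 = 0.140 kN

P_cr ≈ 0.140 kN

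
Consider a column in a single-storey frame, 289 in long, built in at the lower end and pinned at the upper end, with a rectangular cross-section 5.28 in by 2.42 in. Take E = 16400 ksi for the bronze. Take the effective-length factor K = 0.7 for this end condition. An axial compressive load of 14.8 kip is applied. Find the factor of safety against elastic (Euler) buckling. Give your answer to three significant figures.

n ≈ 1.67

Buckling occurs about the weak axis: I_min = h·b³/12 with b = 2.42 in (the shorter side).
I_min = 5.28×2.42³/12 = 6.236 in⁴
Effective length L_e = K·L = 0.7 × 289 = 202.3 in
P_cr = π²EI / L_e² = π² × 16400×10³ × 6.236 / 202.3² = 2.466×10^4 lb
Factor of safety n = P_cr / P = 24.663 / 14.8 = 1.67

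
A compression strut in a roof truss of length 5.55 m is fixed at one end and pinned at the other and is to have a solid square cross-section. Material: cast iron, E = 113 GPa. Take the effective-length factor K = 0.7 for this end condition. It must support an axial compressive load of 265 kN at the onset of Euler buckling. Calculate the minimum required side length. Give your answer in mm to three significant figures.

L_e = K·L = 0.7 × 5.55 = 3.885 m
Required I = P_cr·L_e²/(π²E) = 2.650×10^5 × 3.885² / (π² × 1.13×10^11) = 3.586×10^-6 m⁴
I_req = 3.586×10^6 mm⁴
Solid square: I = a⁴/12  ⇒  a = (12I)^(1/4) = (12×3.586×10^6)^(1/4) = 81.0 mm

a ≈ 81.0 mm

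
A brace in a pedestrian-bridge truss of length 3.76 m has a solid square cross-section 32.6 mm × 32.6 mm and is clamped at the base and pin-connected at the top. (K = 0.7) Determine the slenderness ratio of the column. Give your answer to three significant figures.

λ ≈ 280

For a square r = a/√12 = 32.6/√12 = 9.411 mm
L_e = K·L = 0.7 × 3.76 m = 2.632 m = 2632.0 mm
λ = L_e / r_min = 2632.0 / 9.411 = 280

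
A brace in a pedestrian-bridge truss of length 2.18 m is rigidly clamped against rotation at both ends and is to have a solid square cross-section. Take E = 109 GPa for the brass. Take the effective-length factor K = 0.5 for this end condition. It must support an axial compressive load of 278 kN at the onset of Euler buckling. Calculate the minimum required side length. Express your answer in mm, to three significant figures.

a ≈ 43.8 mm

L_e = K·L = 0.5 × 2.18 = 1.090 m
Required I = P_cr·L_e²/(π²E) = 2.780×10^5 × 1.090² / (π² × 1.09×10^11) = 3.070×10^-7 m⁴
I_req = 3.070×10^5 mm⁴
Solid square: I = a⁴/12  ⇒  a = (12I)^(1/4) = (12×3.070×10^5)^(1/4) = 43.8 mm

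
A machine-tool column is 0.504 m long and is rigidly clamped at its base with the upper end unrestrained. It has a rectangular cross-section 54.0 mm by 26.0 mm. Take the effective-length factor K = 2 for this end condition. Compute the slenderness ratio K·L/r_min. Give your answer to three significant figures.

For a rectangle r_min = b/√12 = 26.0/√12 = 7.506 mm
L_e = K·L = 2 × 0.504 m = 1.008 m = 1008.0 mm
λ = L_e / r_min = 1008.0 / 7.506 = 134

λ ≈ 134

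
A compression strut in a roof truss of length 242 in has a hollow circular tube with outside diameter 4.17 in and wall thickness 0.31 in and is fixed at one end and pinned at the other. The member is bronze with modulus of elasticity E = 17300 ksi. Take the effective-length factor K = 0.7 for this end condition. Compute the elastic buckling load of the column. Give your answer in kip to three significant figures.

P_cr ≈ 41.9 kip

Inner diameter d_i = 4.17 − 2×0.31 = 3.550 in
I = π(d_o⁴ − d_i⁴)/64 = π(4.17⁴ − 3.550⁴)/64 = 7.047 in⁴
Effective length L_e = K·L = 0.7 × 242 = 169.4 in
P_cr = π²EI / L_e² = π² × 17300×10³ × 7.047 / 169.4² = 4.193×10^4 lb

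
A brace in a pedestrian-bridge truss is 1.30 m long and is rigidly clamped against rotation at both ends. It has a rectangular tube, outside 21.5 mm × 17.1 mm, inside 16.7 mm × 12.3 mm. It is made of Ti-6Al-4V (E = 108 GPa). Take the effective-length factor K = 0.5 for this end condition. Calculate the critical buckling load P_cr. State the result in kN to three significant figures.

Weak-axis I_min = (h_o·b_o³ − h_i·b_i³)/12 with b_o = 17.1, b_i = 12.30 mm (shorter outer/inner sides).
I_min = (21.5×17.1³ − 16.70×12.30³)/12 = 6.369×10^3 mm⁴
I = 6.369×10^3 mm⁴ = 6.369×10^-9 m⁴
Effective length L_e = K·L = 0.5 × 1.30 = 0.6500 m
P_cr = π²EI / L_e² = π² × 108×10⁹ × 6.369×10^-9 / 0.6500² = 1.607×10^4 N

P_cr ≈ 16.1 kN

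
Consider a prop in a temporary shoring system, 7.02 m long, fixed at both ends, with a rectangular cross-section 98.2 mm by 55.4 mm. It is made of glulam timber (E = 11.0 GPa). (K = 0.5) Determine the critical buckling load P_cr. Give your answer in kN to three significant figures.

P_cr ≈ 12.3 kN

Buckling occurs about the weak axis: I_min = h·b³/12 with b = 55.4 mm (the shorter side).
I_min = 98.2×55.4³/12 = 1.391×10^6 mm⁴
I = 1.391×10^6 mm⁴ = 1.391×10^-6 m⁴
Effective length L_e = K·L = 0.5 × 7.02 = 3.510 m
P_cr = π²EI / L_e² = π² × 11.0×10⁹ × 1.391×10^-6 / 3.510² = 1.226×10^4 N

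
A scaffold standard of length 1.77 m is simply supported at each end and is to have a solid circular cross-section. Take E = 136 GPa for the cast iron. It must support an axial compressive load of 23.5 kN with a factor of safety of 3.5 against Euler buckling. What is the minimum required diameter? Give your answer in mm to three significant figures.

d ≈ 44.5 mm

Required P_cr = n·P = 3.5 × 23.5 = 82.25 kN
L_e = K·L = 1 × 1.77 = 1.770 m
Required I = P_cr·L_e²/(π²E) = 8.225×10^4 × 1.770² / (π² × 1.36×10^11) = 1.920×10^-7 m⁴
I_req = 1.920×10^5 mm⁴
Solid circle: I = πd⁴/64  ⇒  d = (64I/π)^(1/4) = (64×1.920×10^5/π)^(1/4) = 44.5 mm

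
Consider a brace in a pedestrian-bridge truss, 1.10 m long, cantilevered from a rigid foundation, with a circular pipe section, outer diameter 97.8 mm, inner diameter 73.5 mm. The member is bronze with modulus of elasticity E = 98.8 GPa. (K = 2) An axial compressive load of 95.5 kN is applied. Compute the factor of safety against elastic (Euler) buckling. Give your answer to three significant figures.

d_o = 97.8 mm, d_i = 73.5 mm
I = π(d_o⁴ − d_i⁴)/64 = π(97.8⁴ − 73.50⁴)/64 = 3.058×10^6 mm⁴
I = 3.058×10^6 mm⁴ = 3.058×10^-6 m⁴
Effective length L_e = K·L = 2 × 1.10 = 2.200 m
P_cr = π²EI / L_e² = π² × 98.8×10⁹ × 3.058×10^-6 / 2.200² = 6.161×10^5 N
Factor of safety n = P_cr / P = 616.14 / 95.5 = 6.45

n ≈ 6.45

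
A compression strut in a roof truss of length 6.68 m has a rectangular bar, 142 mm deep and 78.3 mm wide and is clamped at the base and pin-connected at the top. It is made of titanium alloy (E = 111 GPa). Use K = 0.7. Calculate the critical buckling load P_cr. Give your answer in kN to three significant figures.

Buckling occurs about the weak axis: I_min = h·b³/12 with b = 78.3 mm (the shorter side).
I_min = 142×78.3³/12 = 5.681×10^6 mm⁴
I = 5.681×10^6 mm⁴ = 5.681×10^-6 m⁴
Effective length L_e = K·L = 0.7 × 6.68 = 4.676 m
P_cr = π²EI / L_e² = π² × 111×10⁹ × 5.681×10^-6 / 4.676² = 2.846×10^5 N

P_cr ≈ 285 kN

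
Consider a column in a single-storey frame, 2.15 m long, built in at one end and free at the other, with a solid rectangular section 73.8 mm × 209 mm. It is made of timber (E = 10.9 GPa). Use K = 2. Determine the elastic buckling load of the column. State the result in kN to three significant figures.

Buckling occurs about the weak axis: I_min = h·b³/12 with b = 73.8 mm (the shorter side).
I_min = 209×73.8³/12 = 7.001×10^6 mm⁴
I = 7.001×10^6 mm⁴ = 7.001×10^-6 m⁴
Effective length L_e = K·L = 2 × 2.15 = 4.300 m
P_cr = π²EI / L_e² = π² × 10.9×10⁹ × 7.001×10^-6 / 4.300² = 4.073×10^4 N

P_cr ≈ 40.7 kN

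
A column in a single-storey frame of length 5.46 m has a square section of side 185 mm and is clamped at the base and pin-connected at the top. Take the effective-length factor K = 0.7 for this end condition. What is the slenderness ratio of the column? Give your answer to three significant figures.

I = a⁴/12 = 185⁴/12 = 9.761×10^7 mm⁴
A = 3.422×10^4 mm²;  r_min = √(I/A) = √(9.761×10^7/3.422×10^4) = 53.40 mm
L_e = K·L = 0.7 × 5.46 m = 3.822 m = 3822.0 mm
λ = L_e / r_min = 3822.0 / 53.40 = 71.6

λ ≈ 71.6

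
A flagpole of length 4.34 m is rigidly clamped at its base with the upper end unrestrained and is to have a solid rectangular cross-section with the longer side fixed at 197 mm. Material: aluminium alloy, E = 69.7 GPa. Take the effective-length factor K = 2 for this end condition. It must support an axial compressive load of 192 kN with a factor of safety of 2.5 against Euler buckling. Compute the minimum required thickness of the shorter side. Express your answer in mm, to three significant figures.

b ≈ 147 mm

Required P_cr = n·P = 2.5 × 192 = 480.0 kN
L_e = K·L = 2 × 4.34 = 8.680 m
Required I = P_cr·L_e²/(π²E) = 4.800×10^5 × 8.680² / (π² × 6.97×10^10) = 5.257×10^-5 m⁴
I_req = 5.257×10^7 mm⁴
Rectangle, weak axis: I_min = h·b³/12 with h = 197 mm fixed  ⇒  b = (12I/h)^(1/3) = 147 mm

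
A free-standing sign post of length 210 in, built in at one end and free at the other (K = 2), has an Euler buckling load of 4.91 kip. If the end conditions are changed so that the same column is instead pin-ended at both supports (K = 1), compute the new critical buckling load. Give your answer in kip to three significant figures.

P_cr ∝ 1/K², so P_cr,new = P_cr,old × (K_old/K_new)² = 4.91 × (2/1)²
= 4.91 × 4.000 = 19.6 kip

P_cr ≈ 19.6 kip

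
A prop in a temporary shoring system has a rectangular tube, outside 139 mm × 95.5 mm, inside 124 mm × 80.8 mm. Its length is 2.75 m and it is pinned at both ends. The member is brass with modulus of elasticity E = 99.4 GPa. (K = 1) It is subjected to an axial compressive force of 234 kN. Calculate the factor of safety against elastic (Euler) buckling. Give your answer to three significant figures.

Weak-axis I_min = (h_o·b_o³ − h_i·b_i³)/12 with b_o = 95.5, b_i = 80.80 mm (shorter outer/inner sides).
I_min = (139×95.5³ − 124.0×80.80³)/12 = 4.638×10^6 mm⁴
I = 4.638×10^6 mm⁴ = 4.638×10^-6 m⁴
Effective length L_e = K·L = 1 × 2.75 = 2.750 m
P_cr = π²EI / L_e² = π² × 99.4×10⁹ × 4.638×10^-6 / 2.750² = 6.016×10^5 N
Factor of safety n = P_cr / P = 601.65 / 234 = 2.57

n ≈ 2.57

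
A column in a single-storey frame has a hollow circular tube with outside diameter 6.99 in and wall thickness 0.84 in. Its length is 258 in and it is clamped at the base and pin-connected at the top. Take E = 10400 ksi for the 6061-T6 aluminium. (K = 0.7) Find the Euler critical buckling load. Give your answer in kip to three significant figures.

Inner diameter d_i = 6.99 − 2×0.84 = 5.310 in
I = π(d_o⁴ − d_i⁴)/64 = π(6.99⁴ − 5.310⁴)/64 = 78.16 in⁴
Effective length L_e = K·L = 0.7 × 258 = 180.6 in
P_cr = π²EI / L_e² = π² × 10400×10³ × 78.16 / 180.6² = 2.460×10^5 lb

P_cr ≈ 246 kip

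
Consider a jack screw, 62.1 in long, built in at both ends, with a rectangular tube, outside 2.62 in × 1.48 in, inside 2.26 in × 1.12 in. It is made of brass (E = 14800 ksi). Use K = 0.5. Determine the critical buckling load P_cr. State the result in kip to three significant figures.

Weak-axis I_min = (h_o·b_o³ − h_i·b_i³)/12 with b_o = 1.48, b_i = 1.120 in (shorter outer/inner sides).
I_min = (2.62×1.48³ − 2.260×1.120³)/12 = 0.4432 in⁴
Effective length L_e = K·L = 0.5 × 62.1 = 31.05 in
P_cr = π²EI / L_e² = π² × 14800×10³ × 0.4432 / 31.05² = 6.715×10^4 lb

P_cr ≈ 67.1 kip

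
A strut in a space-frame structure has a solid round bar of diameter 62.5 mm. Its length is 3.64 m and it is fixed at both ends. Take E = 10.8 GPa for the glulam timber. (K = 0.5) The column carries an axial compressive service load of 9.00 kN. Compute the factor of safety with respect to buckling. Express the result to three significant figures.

n ≈ 2.68

I = πd⁴/64 = π×62.5⁴/64 = 7.490×10^5 mm⁴
I = 7.490×10^5 mm⁴ = 7.490×10^-7 m⁴
Effective length L_e = K·L = 0.5 × 3.64 = 1.820 m
P_cr = π²EI / L_e² = π² × 10.8×10⁹ × 7.490×10^-7 / 1.820² = 2.410×10^4 N
Factor of safety n = P_cr / P = 24.103 / 9.00 = 2.68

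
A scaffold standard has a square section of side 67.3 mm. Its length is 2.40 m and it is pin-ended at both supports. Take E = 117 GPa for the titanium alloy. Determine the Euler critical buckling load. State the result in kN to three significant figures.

I = a⁴/12 = 67.3⁴/12 = 1.710×10^6 mm⁴
I = 1.710×10^6 mm⁴ = 1.710×10^-6 m⁴
Effective length L_e = K·L = 1 × 2.40 = 2.400 m
P_cr = π²EI / L_e² = π² × 117×10⁹ × 1.710×10^-6 / 2.400² = 3.427×10^5 N

P_cr ≈ 343 kN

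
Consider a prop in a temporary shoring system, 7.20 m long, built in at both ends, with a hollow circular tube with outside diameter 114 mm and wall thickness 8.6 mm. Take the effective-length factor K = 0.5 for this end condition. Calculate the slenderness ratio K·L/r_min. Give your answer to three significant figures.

λ ≈ 96.3

Inner diameter d_i = 114 − 2×8.6 = 96.80 mm
I = π(d_o⁴ − d_i⁴)/64 = π(114⁴ − 96.80⁴)/64 = 3.981×10^6 mm⁴
A = 2.848×10^3 mm²;  r_min = √(I/A) = √(3.981×10^6/2.848×10^3) = 37.39 mm
L_e = K·L = 0.5 × 7.20 m = 3.600 m = 3600.0 mm
λ = L_e / r_min = 3600.0 / 37.39 = 96.3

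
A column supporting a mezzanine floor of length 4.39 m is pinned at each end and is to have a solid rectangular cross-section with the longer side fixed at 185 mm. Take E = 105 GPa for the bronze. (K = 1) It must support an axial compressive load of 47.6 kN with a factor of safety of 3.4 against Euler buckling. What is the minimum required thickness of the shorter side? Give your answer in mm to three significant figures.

Required P_cr = n·P = 3.4 × 47.6 = 161.8 kN
L_e = K·L = 1 × 4.39 = 4.390 m
Required I = P_cr·L_e²/(π²E) = 1.618×10^5 × 4.390² / (π² × 1.05×10^11) = 3.010×10^-6 m⁴
I_req = 3.010×10^6 mm⁴
Rectangle, weak axis: I_min = h·b³/12 with h = 185 mm fixed  ⇒  b = (12I/h)^(1/3) = 58.0 mm

b ≈ 58.0 mm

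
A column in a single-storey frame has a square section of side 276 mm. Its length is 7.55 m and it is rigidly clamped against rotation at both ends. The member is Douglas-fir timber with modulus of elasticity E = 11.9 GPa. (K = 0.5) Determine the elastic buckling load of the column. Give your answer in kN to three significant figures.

P_cr ≈ 3990 kN

I = a⁴/12 = 276⁴/12 = 4.836×10^8 mm⁴
I = 4.836×10^8 mm⁴ = 4.836×10^-4 m⁴
Effective length L_e = K·L = 0.5 × 7.55 = 3.775 m
P_cr = π²EI / L_e² = π² × 11.9×10⁹ × 4.836×10^-4 / 3.775² = 3.985×10^6 N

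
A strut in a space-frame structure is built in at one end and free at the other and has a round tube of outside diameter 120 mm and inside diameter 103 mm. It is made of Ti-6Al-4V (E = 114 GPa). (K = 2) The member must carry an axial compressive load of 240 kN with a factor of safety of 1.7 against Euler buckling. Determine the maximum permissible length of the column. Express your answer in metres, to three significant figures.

d_o = 120 mm, d_i = 103 mm
I = π(d_o⁴ − d_i⁴)/64 = π(120⁴ − 103.0⁴)/64 = 4.654×10^6 mm⁴
I = 4.654×10^-6 m⁴
Required critical load P_cr = n·P = 1.7 × 240 = 408.0 kN = 4.080×10^5 N
From P_cr = π²EI/(K·L)²:  L = (1/K)·√(π²EI/P_cr) = (1/2)·√(π²×1.14×10^11×4.654×10^-6/4.080×10^5)
L = 1.79 m

L_max ≈ 1.79 m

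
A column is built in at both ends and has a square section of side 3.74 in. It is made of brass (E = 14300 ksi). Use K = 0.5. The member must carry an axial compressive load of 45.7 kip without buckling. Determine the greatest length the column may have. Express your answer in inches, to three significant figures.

I = a⁴/12 = 3.74⁴/12 = 16.30 in⁴
At the buckling limit P_cr = P = 4.570×10^4 lb
From P_cr = π²EI/(K·L)²:  L = (1/K)·√(π²EI/P_cr) = (1/0.5)·√(π²×1.43×10^7×16.30/4.570×10^4)
L = 449 in

L_max ≈ 449 in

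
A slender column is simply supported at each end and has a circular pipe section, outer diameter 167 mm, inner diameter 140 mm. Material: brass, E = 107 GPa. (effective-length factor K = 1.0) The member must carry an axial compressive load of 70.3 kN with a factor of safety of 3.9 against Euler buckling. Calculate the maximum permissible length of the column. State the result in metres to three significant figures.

d_o = 167 mm, d_i = 140 mm
I = π(d_o⁴ − d_i⁴)/64 = π(167⁴ − 140.0⁴)/64 = 1.932×10^7 mm⁴
I = 1.932×10^-5 m⁴
Required critical load P_cr = n·P = 3.9 × 70.3 = 274.2 kN = 2.742×10^5 N
From P_cr = π²EI/(K·L)²:  L = (1/K)·√(π²EI/P_cr) = (1/1)·√(π²×1.07×10^11×1.932×10^-5/2.742×10^5)
L = 8.63 m

L_max ≈ 8.63 m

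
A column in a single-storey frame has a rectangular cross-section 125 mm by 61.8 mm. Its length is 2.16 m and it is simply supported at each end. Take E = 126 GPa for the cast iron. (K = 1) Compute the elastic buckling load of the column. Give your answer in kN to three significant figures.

P_cr ≈ 655 kN

Buckling occurs about the weak axis: I_min = h·b³/12 with b = 61.8 mm (the shorter side).
I_min = 125×61.8³/12 = 2.459×10^6 mm⁴
I = 2.459×10^6 mm⁴ = 2.459×10^-6 m⁴
Effective length L_e = K·L = 1 × 2.16 = 2.160 m
P_cr = π²EI / L_e² = π² × 126×10⁹ × 2.459×10^-6 / 2.160² = 6.553×10^5 N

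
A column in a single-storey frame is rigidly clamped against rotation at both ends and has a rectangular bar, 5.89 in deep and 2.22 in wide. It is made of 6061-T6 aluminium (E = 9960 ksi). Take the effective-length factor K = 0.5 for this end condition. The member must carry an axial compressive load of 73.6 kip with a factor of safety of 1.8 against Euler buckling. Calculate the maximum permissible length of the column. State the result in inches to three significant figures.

Buckling occurs about the weak axis: I_min = h·b³/12 with b = 2.22 in (the shorter side).
I_min = 5.89×2.22³/12 = 5.370 in⁴
Required critical load P_cr = n·P = 1.8 × 73.6 = 132.5 kip = 1.325×10^5 lb
From P_cr = π²EI/(K·L)²:  L = (1/K)·√(π²EI/P_cr) = (1/0.5)·√(π²×9.96×10^6×5.370/1.325×10^5)
L = 126 in

L_max ≈ 126 in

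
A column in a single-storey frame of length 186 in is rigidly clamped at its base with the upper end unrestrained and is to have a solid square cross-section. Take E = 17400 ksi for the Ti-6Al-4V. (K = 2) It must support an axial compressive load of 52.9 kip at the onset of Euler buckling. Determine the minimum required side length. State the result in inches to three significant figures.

L_e = K·L = 2 × 186 = 372.0 in
Required I = P_cr·L_e²/(π²E) = 5.290×10^4 × 372.0² / (π² × 1.74×10^7) = 42.63 in⁴
Solid square: I = a⁴/12  ⇒  a = (12I)^(1/4) = (12×42.63)^(1/4) = 4.76 in

a ≈ 4.76 in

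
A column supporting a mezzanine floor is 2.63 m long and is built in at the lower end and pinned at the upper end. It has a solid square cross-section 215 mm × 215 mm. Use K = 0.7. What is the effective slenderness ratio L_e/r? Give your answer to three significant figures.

I = a⁴/12 = 215⁴/12 = 1.781×10^8 mm⁴
A = 4.622×10^4 mm²;  r_min = √(I/A) = √(1.781×10^8/4.622×10^4) = 62.07 mm
L_e = K·L = 0.7 × 2.63 m = 1.841 m = 1841.0 mm
λ = L_e / r_min = 1841.0 / 62.07 = 29.7

λ ≈ 29.7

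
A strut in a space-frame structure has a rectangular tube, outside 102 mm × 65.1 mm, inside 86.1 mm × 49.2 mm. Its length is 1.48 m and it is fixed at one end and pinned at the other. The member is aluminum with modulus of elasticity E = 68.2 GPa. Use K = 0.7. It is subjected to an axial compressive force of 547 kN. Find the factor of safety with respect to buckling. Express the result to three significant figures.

Weak-axis I_min = (h_o·b_o³ − h_i·b_i³)/12 with b_o = 65.1, b_i = 49.20 mm (shorter outer/inner sides).
I_min = (102×65.1³ − 86.10×49.20³)/12 = 1.491×10^6 mm⁴
I = 1.491×10^6 mm⁴ = 1.491×10^-6 m⁴
Effective length L_e = K·L = 0.7 × 1.48 = 1.036 m
P_cr = π²EI / L_e² = π² × 68.2×10⁹ × 1.491×10^-6 / 1.036² = 9.348×10^5 N
Factor of safety n = P_cr / P = 934.81 / 547 = 1.71

n ≈ 1.71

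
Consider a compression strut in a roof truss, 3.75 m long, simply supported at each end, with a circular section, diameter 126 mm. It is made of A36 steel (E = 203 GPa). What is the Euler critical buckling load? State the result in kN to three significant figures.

P_cr ≈ 1760 kN

I = πd⁴/64 = π×126⁴/64 = 1.237×10^7 mm⁴
I = 1.237×10^7 mm⁴ = 1.237×10^-5 m⁴
Effective length L_e = K·L = 1 × 3.75 = 3.750 m
P_cr = π²EI / L_e² = π² × 203×10⁹ × 1.237×10^-5 / 3.750² = 1.763×10^6 N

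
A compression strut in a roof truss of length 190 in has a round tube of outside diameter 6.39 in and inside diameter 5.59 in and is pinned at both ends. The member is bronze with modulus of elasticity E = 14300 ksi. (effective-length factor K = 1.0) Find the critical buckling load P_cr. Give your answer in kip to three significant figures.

P_cr ≈ 133 kip

d_o = 6.39 in, d_i = 5.59 in
I = π(d_o⁴ − d_i⁴)/64 = π(6.39⁴ − 5.590⁴)/64 = 33.91 in⁴
Effective length L_e = K·L = 1 × 190 = 190.0 in
P_cr = π²EI / L_e² = π² × 14300×10³ × 33.91 / 190.0² = 1.326×10^5 lb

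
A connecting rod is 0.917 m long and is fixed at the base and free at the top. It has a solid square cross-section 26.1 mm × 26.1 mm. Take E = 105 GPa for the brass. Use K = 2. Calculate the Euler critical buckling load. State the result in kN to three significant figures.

I = a⁴/12 = 26.1⁴/12 = 3.867×10^4 mm⁴
I = 3.867×10^4 mm⁴ = 3.867×10^-8 m⁴
Effective length L_e = K·L = 2 × 0.917 = 1.834 m
P_cr = π²EI / L_e² = π² × 105×10⁹ × 3.867×10^-8 / 1.834² = 1.191×10^4 N

P_cr ≈ 11.9 kN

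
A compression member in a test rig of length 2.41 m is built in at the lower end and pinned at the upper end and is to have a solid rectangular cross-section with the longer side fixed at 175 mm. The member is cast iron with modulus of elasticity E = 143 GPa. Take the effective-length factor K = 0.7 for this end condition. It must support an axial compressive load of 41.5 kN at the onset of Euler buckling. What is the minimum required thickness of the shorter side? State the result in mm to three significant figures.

b ≈ 17.9 mm

L_e = K·L = 0.7 × 2.41 = 1.687 m
Required I = P_cr·L_e²/(π²E) = 4.150×10^4 × 1.687² / (π² × 1.43×10^11) = 8.368×10^-8 m⁴
I_req = 8.368×10^4 mm⁴
Rectangle, weak axis: I_min = h·b³/12 with h = 175 mm fixed  ⇒  b = (12I/h)^(1/3) = 17.9 mm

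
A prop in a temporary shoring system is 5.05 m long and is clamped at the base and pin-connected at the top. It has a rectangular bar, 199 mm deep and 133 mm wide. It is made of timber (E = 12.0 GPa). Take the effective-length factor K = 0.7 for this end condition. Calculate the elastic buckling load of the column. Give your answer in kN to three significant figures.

P_cr ≈ 370 kN

Buckling occurs about the weak axis: I_min = h·b³/12 with b = 133 mm (the shorter side).
I_min = 199×133³/12 = 3.901×10^7 mm⁴
I = 3.901×10^7 mm⁴ = 3.901×10^-5 m⁴
Effective length L_e = K·L = 0.7 × 5.05 = 3.535 m
P_cr = π²EI / L_e² = π² × 12.0×10⁹ × 3.901×10^-5 / 3.535² = 3.698×10^5 N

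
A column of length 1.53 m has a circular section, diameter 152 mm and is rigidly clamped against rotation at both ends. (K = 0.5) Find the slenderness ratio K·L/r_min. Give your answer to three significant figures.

For a solid circle r = d/4 = 152/4 = 38.00 mm
L_e = K·L = 0.5 × 1.53 m = 0.7650 m = 765.00 mm
λ = L_e / r_min = 765.00 / 38.00 = 20.1

λ ≈ 20.1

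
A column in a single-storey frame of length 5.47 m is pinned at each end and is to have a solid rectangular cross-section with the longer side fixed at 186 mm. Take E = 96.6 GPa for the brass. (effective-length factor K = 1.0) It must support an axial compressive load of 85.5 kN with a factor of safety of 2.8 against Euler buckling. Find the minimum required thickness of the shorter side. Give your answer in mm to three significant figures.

Required P_cr = n·P = 2.8 × 85.5 = 239.4 kN
L_e = K·L = 1 × 5.47 = 5.470 m
Required I = P_cr·L_e²/(π²E) = 2.394×10^5 × 5.470² / (π² × 9.66×10^10) = 7.513×10^-6 m⁴
I_req = 7.513×10^6 mm⁴
Rectangle, weak axis: I_min = h·b³/12 with h = 186 mm fixed  ⇒  b = (12I/h)^(1/3) = 78.6 mm

b ≈ 78.6 mm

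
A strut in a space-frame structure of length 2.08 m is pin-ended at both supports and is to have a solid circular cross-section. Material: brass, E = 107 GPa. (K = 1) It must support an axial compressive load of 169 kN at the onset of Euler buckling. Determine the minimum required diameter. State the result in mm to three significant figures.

L_e = K·L = 1 × 2.08 = 2.080 m
Required I = P_cr·L_e²/(π²E) = 1.690×10^5 × 2.080² / (π² × 1.07×10^11) = 6.924×10^-7 m⁴
I_req = 6.924×10^5 mm⁴
Solid circle: I = πd⁴/64  ⇒  d = (64I/π)^(1/4) = (64×6.924×10^5/π)^(1/4) = 61.3 mm

d ≈ 61.3 mm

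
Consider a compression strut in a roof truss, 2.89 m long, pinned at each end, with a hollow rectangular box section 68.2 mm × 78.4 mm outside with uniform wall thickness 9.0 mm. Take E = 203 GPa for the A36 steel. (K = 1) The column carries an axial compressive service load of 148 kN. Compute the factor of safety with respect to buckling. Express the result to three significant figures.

Inner dimensions: h_i = 78.4 − 2×9.0 = 60.40 mm, b_i = 68.2 − 2×9.0 = 50.20 mm
Weak-axis I_min = (h_o·b_o³ − h_i·b_i³)/12 with b_o = 68.2, b_i = 50.20 mm (shorter outer/inner sides).
I_min = (78.4×68.2³ − 60.40×50.20³)/12 = 1.436×10^6 mm⁴
I = 1.436×10^6 mm⁴ = 1.436×10^-6 m⁴
Effective length L_e = K·L = 1 × 2.89 = 2.890 m
P_cr = π²EI / L_e² = π² × 203×10⁹ × 1.436×10^-6 / 2.890² = 3.444×10^5 N
Factor of safety n = P_cr / P = 344.41 / 148 = 2.33

n ≈ 2.33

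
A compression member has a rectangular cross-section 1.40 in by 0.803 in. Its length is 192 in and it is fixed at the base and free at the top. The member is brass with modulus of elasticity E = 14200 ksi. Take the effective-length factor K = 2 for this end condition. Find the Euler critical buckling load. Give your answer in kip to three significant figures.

Buckling occurs about the weak axis: I_min = h·b³/12 with b = 0.803 in (the shorter side).
I_min = 1.40×0.803³/12 = 6.041×10^-2 in⁴
Effective length L_e = K·L = 2 × 192 = 384.0 in
P_cr = π²EI / L_e² = π² × 14200×10³ × 6.041×10^-2 / 384.0² = 57.41 lb

P_cr ≈ 0.0574 kip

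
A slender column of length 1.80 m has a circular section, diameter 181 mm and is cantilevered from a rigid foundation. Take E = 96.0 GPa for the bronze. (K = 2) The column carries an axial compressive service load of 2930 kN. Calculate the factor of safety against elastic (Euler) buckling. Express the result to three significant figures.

I = πd⁴/64 = π×181⁴/64 = 5.268×10^7 mm⁴
I = 5.268×10^7 mm⁴ = 5.268×10^-5 m⁴
Effective length L_e = K·L = 2 × 1.80 = 3.600 m
P_cr = π²EI / L_e² = π² × 96.0×10⁹ × 5.268×10^-5 / 3.600² = 3.852×10^6 N
Factor of safety n = P_cr / P = 3851.7 / 2930 = 1.31

n ≈ 1.31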